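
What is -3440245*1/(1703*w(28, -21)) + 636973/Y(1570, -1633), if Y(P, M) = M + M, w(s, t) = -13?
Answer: -2866105077/72305974 ≈ -39.639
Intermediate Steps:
Y(P, M) = 2*M
-3440245*1/(1703*w(28, -21)) + 636973/Y(1570, -1633) = -3440245/(1703*(-13)) + 636973/((2*(-1633))) = -3440245/(-22139) + 636973/(-3266) = -3440245*(-1/22139) + 636973*(-1/3266) = 3440245/22139 - 636973/3266 = -2866105077/72305974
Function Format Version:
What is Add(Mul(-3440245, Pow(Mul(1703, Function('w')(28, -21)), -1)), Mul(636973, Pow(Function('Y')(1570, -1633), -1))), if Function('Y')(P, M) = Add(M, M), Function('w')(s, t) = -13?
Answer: Rational(-2866105077, 72305974) ≈ -39.639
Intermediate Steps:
Function('Y')(P, M) = Mul(2, M)
Add(Mul(-3440245, Pow(Mul(1703, Function('w')(28, -21)), -1)), Mul(636973, Pow(Function('Y')(1570, -1633), -1))) = Add(Mul(-3440245, Pow(Mul(1703, -13), -1)), Mul(636973, Pow(Mul(2, -1633), -1))) = Add(Mul(-3440245, Pow(-22139, -1)), Mul(636973, Pow(-3266, -1))) = Add(Mul(-3440245, Rational(-1, 22139)), Mul(636973, Rational(-1, 3266))) = Add(Rational(3440245, 22139), Rational(-636973, 3266)) = Rational(-2866105077, 72305974)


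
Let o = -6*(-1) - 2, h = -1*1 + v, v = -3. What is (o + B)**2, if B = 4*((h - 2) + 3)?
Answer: 64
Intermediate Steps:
h = -4 (h = -1*1 - 3 = -1 - 3 = -4)
o = 4 (o = 6 - 2 = 4)
B = -12 (B = 4*((-4 - 2) + 3) = 4*(-6 + 3) = 4*(-3) = -12)
(o + B)**2 = (4 - 12)**2 = (-8)**2 = 64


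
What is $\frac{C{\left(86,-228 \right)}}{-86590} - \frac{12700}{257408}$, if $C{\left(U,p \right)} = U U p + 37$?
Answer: $\frac{7731335793}{398017120} \approx 19.425$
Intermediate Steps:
$C{\left(U,p \right)} = 37 + p U^{2}$ ($C{\left(U,p \right)} = U^{2} p + 37 = p U^{2} + 37 = 37 + p U^{2}$)
$\frac{C{\left(86,-228 \right)}}{-86590} - \frac{12700}{257408} = \frac{37 - 228 \cdot 86^{2}}{-86590} - \frac{12700}{257408} = \left(37 - 1686288\right) \left(- \frac{1}{86590}\right) - \frac{3175}{64352} = \left(-1686251\right) \left(- \frac{1}{86590}\right) - \frac{3175}{64352} = \frac{240893}{12370} - \frac{3175}{64352} = \frac{7731335793}{398017120}$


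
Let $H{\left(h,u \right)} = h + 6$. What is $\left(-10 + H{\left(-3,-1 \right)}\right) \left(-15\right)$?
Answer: $105$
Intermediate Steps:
$H{\left(h,u \right)} = 6 + h$
$\left(-10 + H{\left(-3,-1 \right)}\right) \left(-15\right) = \left(-10 + \left(6 - 3\right)\right) \left(-15\right) = \left(-10 + 3\right) \left(-15\right) = \left(-7\right) \left(-15\right) = 105$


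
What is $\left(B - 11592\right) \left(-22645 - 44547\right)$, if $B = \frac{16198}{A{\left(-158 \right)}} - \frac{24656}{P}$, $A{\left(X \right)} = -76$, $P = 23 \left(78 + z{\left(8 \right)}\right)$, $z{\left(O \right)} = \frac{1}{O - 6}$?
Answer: $\frac{2368883759652}{2983} \approx 7.9413 \cdot 10^{8}$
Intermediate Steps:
$z{\left(O \right)} = \frac{1}{-6 + O}$
$P = \frac{3611}{2}$ ($P = 23 \left(78 + \frac{1}{-6 + 8}\right) = 23 \left(78 + \frac{1}{2}\right) = 23 \cdot \frac{157}{2} = \frac{3611}{2} \approx 1805.5$)
$B = - \frac{1353015}{5966}$ ($B = \frac{16198}{-76} - \frac{24656}{\frac{3611}{2}} = 16198 \left(- \frac{1}{76}\right) - \frac{2144}{157} = - \frac{8099}{38} - \frac{2144}{157} = - \frac{1353015}{5966} \approx -226.79$)
$\left(B - 11592\right) \left(-22645 - 44547\right) = \left(- \frac{1353015}{5966} - 11592\right) \left(-22645 - 44547\right) = \left(- \frac{70510887}{5966}\right) \left(-67192\right) = \frac{2368883759652}{2983}$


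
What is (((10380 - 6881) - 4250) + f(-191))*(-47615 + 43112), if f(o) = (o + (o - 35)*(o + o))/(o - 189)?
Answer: 88050477/20 ≈ 4.4025e+6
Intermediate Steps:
f(o) = (o + 2*o*(-35 + o))/(-189 + o) (f(o) = (o + (-35 + o)*(2*o))/(-189 + o) = (o + 2*o*(-35 + o))/(-189 + o))
(((10380 - 6881) - 4250) + f(-191))*(-47615 + 43112) = (((10380 - 6881) - 4250) - 191*(-69 + 2*(-191))/(-189 - 191))*(-47615 + 43112) = ((3499 - 4250) - 191*(-69 - 382)/(-380))*(-4503) = (-751 - 191*(-1/380)*(-451))*(-4503) = (-751 - 86141/380)*(-4503) = -371521/380*(-4503) = 88050477/20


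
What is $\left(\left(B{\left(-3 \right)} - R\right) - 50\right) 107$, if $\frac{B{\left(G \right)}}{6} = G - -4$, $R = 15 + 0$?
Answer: $-6313$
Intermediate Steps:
$R = 15$
$B{\left(G \right)} = 24 + 6 G$ ($B{\left(G \right)} = 6 \left(G - -4\right) = 6 \left(G + 4\right) = 6 \left(4 + G\right) = 24 + 6 G$)
$\left(\left(B{\left(-3 \right)} - R\right) - 50\right) 107 = \left(\left(\left(24 + 6 \left(-3\right)\right) - 15\right) - 50\right) 107 = \left(\left(\left(24 - 18\right) - 15\right) - 50\right) 107 = \left(\left(6 - 15\right) - 50\right) 107 = \left(-9 - 50\right) 107 = \left(-59\right) 107 = -6313$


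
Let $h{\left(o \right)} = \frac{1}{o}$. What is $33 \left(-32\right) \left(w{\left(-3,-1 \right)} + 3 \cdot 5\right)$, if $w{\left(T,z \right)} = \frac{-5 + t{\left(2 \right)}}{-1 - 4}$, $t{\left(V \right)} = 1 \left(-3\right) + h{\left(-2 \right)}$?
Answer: $- \frac{88176}{5} \approx -17635.0$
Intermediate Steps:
$t{\left(V \right)} = - \frac{7}{2}$ ($t{\left(V \right)} = 1 \left(-3\right) + \frac{1}{-2} = -3 - \frac{1}{2} = - \frac{7}{2}$)
$w{\left(T,z \right)} = \frac{17}{10}$ ($w{\left(T,z \right)} = \frac{-5 - \frac{7}{2}}{-1 - 4} = - \frac{17}{2 \left(-5\right)} = \left(- \frac{17}{2}\right) \left(- \frac{1}{5}\right) = \frac{17}{10}$)
$33 \left(-32\right) \left(w{\left(-3,-1 \right)} + 3 \cdot 5\right) = 33 \left(-32\right) \left(\frac{17}{10} + 3 \cdot 5\right) = - 1056 \left(\frac{17}{10} + 15\right) = \left(-1056\right) \frac{167}{10} = - \frac{88176}{5}$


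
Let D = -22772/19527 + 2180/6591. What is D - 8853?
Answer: -379836791071/42900819 ≈ -8853.8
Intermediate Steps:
D = -35840464/42900819 (D = -22772*1/19527 + 2180*(1/6591) = -22772/19527 + 2180/6591 = -35840464/42900819 ≈ -0.83543)
D - 8853 = -35840464/42900819 - 8853 = -379836791071/42900819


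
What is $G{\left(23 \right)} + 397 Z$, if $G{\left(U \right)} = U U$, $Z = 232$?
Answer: $92633$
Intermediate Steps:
$G{\left(U \right)} = U^{2}$
$G{\left(23 \right)} + 397 Z = 23^{2} + 397 \cdot 232 = 529 + 92104 = 92633$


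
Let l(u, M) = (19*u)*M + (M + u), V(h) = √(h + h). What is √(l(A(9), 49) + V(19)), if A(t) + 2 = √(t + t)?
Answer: √(-1815 + √38 + 2796*√2) ≈ 46.317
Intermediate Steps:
A(t) = -2 + √2*√t (A(t) = -2 + √(t + t) = -2 + √(2*t) = -2 + √2*√t)
V(h) = √2*√h (V(h) = √(2*h) = √2*√h)
l(u, M) = M + u + 19*M*u (l(u, M) = 19*M*u + (M + u) = M + u + 19*M*u)
√(l(A(9), 49) + V(19)) = √((49 + (-2 + √2*√9) + 19*49*(-2 + √2*√9)) + √2*√19) = √((49 + (-2 + √2*3) + 19*49*(-2 + √2*3)) + √38) = √((49 + (-2 + 3*√2) + 19*49*(-2 + 3*√2)) + √38) = √((49 + (-2 + 3*√2) + (-1862 + 2793*√2)) + √38) = √((-1815 + 2796*√2) + √38) = √(-1815 + √38 + 2796*√2)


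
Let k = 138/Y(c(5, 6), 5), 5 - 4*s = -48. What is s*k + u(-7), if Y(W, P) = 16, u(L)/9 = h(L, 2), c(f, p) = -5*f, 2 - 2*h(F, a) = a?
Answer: 3657/32 ≈ 114.28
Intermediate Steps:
s = 53/4 (s = 5/4 - 1/4*(-48) = 5/4 + 12 = 53/4 ≈ 13.250)
h(F, a) = 1 - a/2
u(L) = 0 (u(L) = 9*(1 - 1/2*2) = 9*(1 - 1) = 9*0 = 0)
k = 69/8 (k = 138/16 = 138*(1/16) = 69/8 ≈ 8.6250)
s*k + u(-7) = (53/4)*(69/8) + 0 = 3657/32 + 0 = 3657/32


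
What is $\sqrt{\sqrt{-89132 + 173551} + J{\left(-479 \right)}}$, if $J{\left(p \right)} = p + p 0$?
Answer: $\sqrt{-479 + \sqrt{84419}} \approx 13.728 i$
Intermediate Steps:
$J{\left(p \right)} = p$ ($J{\left(p \right)} = p + 0 = p$)
$\sqrt{\sqrt{-89132 + 173551} + J{\left(-479 \right)}} = \sqrt{\sqrt{-89132 + 173551} - 479} = \sqrt{\sqrt{84419} - 479} = \sqrt{-479 + \sqrt{84419}}$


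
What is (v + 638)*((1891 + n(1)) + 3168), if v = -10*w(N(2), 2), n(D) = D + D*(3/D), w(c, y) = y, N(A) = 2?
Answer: 3128934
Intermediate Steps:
n(D) = 3 + D (n(D) = D + 3 = 3 + D)
v = -20 (v = -10*2 = -20)
(v + 638)*((1891 + n(1)) + 3168) = (-20 + 638)*((1891 + (3 + 1)) + 3168) = 618*((1891 + 4) + 3168) = 618*(1895 + 3168) = 618*5063 = 3128934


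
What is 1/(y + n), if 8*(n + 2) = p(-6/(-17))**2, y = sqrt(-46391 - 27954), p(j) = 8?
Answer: 6/74381 - I*sqrt(74345)/74381 ≈ 8.0666e-5 - 0.0036658*I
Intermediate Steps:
y = I*sqrt(74345) (y = sqrt(-74345) = I*sqrt(74345) ≈ 272.66*I)
n = 6 (n = -2 + (1/8)*8**2 = -2 + (1/8)*64 = -2 + 8 = 6)
1/(y + n) = 1/(I*sqrt(74345) + 6) = 1/(6 + I*sqrt(74345))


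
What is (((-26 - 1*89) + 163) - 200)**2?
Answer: 23104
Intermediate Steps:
(((-26 - 1*89) + 163) - 200)**2 = (((-26 - 89) + 163) - 200)**2 = ((-115 + 163) - 200)**2 = (48 - 200)**2 = (-152)**2 = 23104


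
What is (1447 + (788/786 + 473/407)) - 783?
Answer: 9686701/14541 ≈ 666.17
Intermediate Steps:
(1447 + (788/786 + 473/407)) - 783 = (1447 + (788*(1/786) + 473*(1/407))) - 783 = (1447 + (394/393 + 43/37)) - 783 = (1447 + 31477/14541) - 783 = 21072304/14541 - 783 = 9686701/14541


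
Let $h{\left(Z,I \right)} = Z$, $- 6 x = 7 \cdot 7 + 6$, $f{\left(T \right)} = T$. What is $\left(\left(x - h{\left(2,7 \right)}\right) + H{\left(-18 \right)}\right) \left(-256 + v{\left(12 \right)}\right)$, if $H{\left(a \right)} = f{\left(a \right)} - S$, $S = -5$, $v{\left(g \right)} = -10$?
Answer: $\frac{19285}{3} \approx 6428.3$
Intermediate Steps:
$x = - \frac{55}{6}$ ($x = - \frac{7 \cdot 7 + 6}{6} = - \frac{49 + 6}{6} = \left(- \frac{1}{6}\right) 55 = - \frac{55}{6} \approx -9.1667$)
$H{\left(a \right)} = 5 + a$ ($H{\left(a \right)} = a - -5 = a + 5 = 5 + a$)
$\left(\left(x - h{\left(2,7 \right)}\right) + H{\left(-18 \right)}\right) \left(-256 + v{\left(12 \right)}\right) = \left(\left(- \frac{55}{6} - 2\right) + \left(5 - 18\right)\right) \left(-256 - 10\right) = \left(\left(- \frac{55}{6} - 2\right) - 13\right) \left(-266\right) = \left(- \frac{67}{6} - 13\right) \left(-266\right) = \left(- \frac{145}{6}\right) \left(-266\right) = \frac{19285}{3}$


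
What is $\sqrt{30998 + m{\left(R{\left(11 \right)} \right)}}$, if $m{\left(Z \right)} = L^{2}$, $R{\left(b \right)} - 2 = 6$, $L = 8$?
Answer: $\sqrt{31062} \approx 176.24$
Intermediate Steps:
$R{\left(b \right)} = 8$ ($R{\left(b \right)} = 2 + 6 = 8$)
$m{\left(Z \right)} = 64$ ($m{\left(Z \right)} = 8^{2} = 64$)
$\sqrt{30998 + m{\left(R{\left(11 \right)} \right)}} = \sqrt{30998 + 64} = \sqrt{31062}$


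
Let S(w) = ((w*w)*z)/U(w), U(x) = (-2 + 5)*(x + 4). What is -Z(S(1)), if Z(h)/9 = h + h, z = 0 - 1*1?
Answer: 6/5 ≈ 1.2000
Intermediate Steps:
z = -1 (z = 0 - 1 = -1)
U(x) = 12 + 3*x (U(x) = 3*(4 + x) = 12 + 3*x)
S(w) = -w²/(12 + 3*w) (S(w) = ((w*w)*(-1))/(12 + 3*w) = (w²*(-1))/(12 + 3*w) = (-w²)/(12 + 3*w) = -w²/(12 + 3*w))
Z(h) = 18*h (Z(h) = 9*(h + h) = 9*(2*h) = 18*h)
-Z(S(1)) = -18*(-1*1²/(12 + 3*1)) = -18*(-1*1/(12 + 3)) = -18*(-1*1/15) = -18*(-1*1*1/15) = -18*(-1)/15 = -1*(-6/5) = 6/5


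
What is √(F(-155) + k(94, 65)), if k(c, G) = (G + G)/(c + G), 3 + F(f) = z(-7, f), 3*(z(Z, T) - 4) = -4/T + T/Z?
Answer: √30446482290/57505 ≈ 3.0343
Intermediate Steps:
z(Z, T) = 4 - 4/(3*T) + T/(3*Z) (z(Z, T) = 4 + (-4/T + T/Z)/3 = 4 + (-4/(3*T) + T/(3*Z)) = 4 - 4/(3*T) + T/(3*Z))
F(f) = 1 - 4/(3*f) - f/21 (F(f) = -3 + (4 - 4/(3*f) + (⅓)*f/(-7)) = -3 + (4 - 4/(3*f) + (⅓)*f*(-⅐)) = -3 + (4 - 4/(3*f) - f/21) = 1 - 4/(3*f) - f/21)
k(c, G) = 2*G/(G + c) (k(c, G) = (2*G)/(G + c) = 2*G/(G + c))
√(F(-155) + k(94, 65)) = √((1/21)*(-28 - 155*(21 - 1*(-155)))/(-155) + 2*65/(65 + 94)) = √((1/21)*(-1/155)*(-28 - 155*(21 + 155)) + 2*65/159) = √((1/21)*(-1/155)*(-28 - 155*176) + 2*65*(1/159)) = √((1/21)*(-1/155)*(-28 - 27280) + 130/159) = √((1/21)*(-1/155)*(-27308) + 130/159) = √(27308/3255 + 130/159) = √(529458/57505) = √30446482290/57505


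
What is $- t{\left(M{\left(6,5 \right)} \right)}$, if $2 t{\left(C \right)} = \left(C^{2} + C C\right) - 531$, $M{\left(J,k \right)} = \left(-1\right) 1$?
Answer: $\frac{529}{2} \approx 264.5$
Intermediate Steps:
$M{\left(J,k \right)} = -1$
$t{\left(C \right)} = - \frac{531}{2} + C^{2}$ ($t{\left(C \right)} = \frac{\left(C^{2} + C C\right) - 531}{2} = \frac{\left(C^{2} + C^{2}\right) - 531}{2} = \frac{2 C^{2} - 531}{2} = \frac{-531 + 2 C^{2}}{2} = - \frac{531}{2} + C^{2}$)
$- t{\left(M{\left(6,5 \right)} \right)} = - (- \frac{531}{2} + \left(-1\right)^{2}) = - (- \frac{531}{2} + 1) = \left(-1\right) \left(- \frac{529}{2}\right) = \frac{529}{2}$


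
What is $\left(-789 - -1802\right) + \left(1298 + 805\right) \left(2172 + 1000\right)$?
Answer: $6671729$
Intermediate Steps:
$\left(-789 - -1802\right) + \left(1298 + 805\right) \left(2172 + 1000\right) = \left(-789 + 1802\right) + 2103 \cdot 3172 = 1013 + 6670716 = 6671729$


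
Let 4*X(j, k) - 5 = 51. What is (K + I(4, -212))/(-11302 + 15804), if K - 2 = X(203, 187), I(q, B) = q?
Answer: 10/2251 ≈ 0.0044425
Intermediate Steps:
X(j, k) = 14 (X(j, k) = 5/4 + (¼)*51 = 5/4 + 51/4 = 14)
K = 16 (K = 2 + 14 = 16)
(K + I(4, -212))/(-11302 + 15804) = (16 + 4)/(-11302 + 15804) = 20/4502 = 20*(1/4502) = 10/2251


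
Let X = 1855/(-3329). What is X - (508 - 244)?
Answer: -880711/3329 ≈ -264.56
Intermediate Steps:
X = -1855/3329 (X = 1855*(-1/3329) = -1855/3329 ≈ -0.55722)
X - (508 - 244) = -1855/3329 - (508 - 244) = -1855/3329 - 1*264 = -1855/3329 - 264 = -880711/3329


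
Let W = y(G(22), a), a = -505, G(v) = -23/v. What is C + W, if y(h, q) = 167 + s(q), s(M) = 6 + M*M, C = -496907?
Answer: -241709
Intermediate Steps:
s(M) = 6 + M²
y(h, q) = 173 + q² (y(h, q) = 167 + (6 + q²) = 173 + q²)
W = 255198 (W = 173 + (-505)² = 173 + 255025 = 255198)
C + W = -496907 + 255198 = -241709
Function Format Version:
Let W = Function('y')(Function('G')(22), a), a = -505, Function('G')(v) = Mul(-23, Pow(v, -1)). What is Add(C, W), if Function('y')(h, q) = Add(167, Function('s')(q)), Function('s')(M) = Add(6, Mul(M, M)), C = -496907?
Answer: -241709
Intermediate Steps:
Function('s')(M) = Add(6, Pow(M, 2))
Function('y')(h, q) = Add(173, Pow(q, 2)) (Function('y')(h, q) = Add(167, Add(6, Pow(q, 2))) = Add(173, Pow(q, 2)))
W = 255198 (W = Add(173, Pow(-505, 2)) = Add(173, 255025) = 255198)
Add(C, W) = Add(-496907, 255198) = -241709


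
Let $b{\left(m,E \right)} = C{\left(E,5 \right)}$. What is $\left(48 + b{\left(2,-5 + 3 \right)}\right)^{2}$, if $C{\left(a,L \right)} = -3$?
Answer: $2025$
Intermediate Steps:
$b{\left(m,E \right)} = -3$
$\left(48 + b{\left(2,-5 + 3 \right)}\right)^{2} = \left(48 - 3\right)^{2} = 45^{2} = 2025$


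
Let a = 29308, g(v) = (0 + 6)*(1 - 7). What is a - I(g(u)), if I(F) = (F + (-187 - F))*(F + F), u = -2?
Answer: 15844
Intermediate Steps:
g(v) = -36 (g(v) = 6*(-6) = -36)
I(F) = -374*F
a - I(g(u)) = 29308 - (-374)*(-36) = 29308 - 1*13464 = 29308 - 13464 = 15844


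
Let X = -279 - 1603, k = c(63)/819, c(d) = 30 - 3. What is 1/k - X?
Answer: 5737/3 ≈ 1912.3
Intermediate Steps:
c(d) = 27
k = 3/91 (k = 27/819 = 27*(1/819) = 3/91 ≈ 0.032967)
X = -1882
1/k - X = 1/(3/91) - 1*(-1882) = 91/3 + 1882 = 5737/3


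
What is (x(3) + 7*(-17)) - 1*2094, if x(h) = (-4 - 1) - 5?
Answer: -2223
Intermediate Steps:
x(h) = -10 (x(h) = -5 - 5 = -10)
(x(3) + 7*(-17)) - 1*2094 = (-10 + 7*(-17)) - 1*2094 = (-10 - 119) - 2094 = -129 - 2094 = -2223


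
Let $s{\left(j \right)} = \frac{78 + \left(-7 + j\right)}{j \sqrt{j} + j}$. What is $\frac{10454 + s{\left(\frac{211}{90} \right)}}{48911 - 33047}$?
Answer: $\frac{33288373}{50627973} + \frac{6601 \sqrt{2110}}{135007928} \approx 0.65976$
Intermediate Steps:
$s{\left(j \right)} = \frac{71 + j}{j + j^{\frac{3}{2}}}$ ($s{\left(j \right)} = \frac{71 + j}{j^{\frac{3}{2}} + j} = \frac{71 + j}{j + j^{\frac{3}{2}}}$)
$\frac{10454 + s{\left(\frac{211}{90} \right)}}{48911 - 33047} = \frac{10454 + \frac{71 + \frac{211}{90}}{\frac{211}{90} + \left(\frac{211}{90}\right)^{\frac{3}{2}}}}{48911 - 33047} = \frac{10454 + \frac{71 + 211 \cdot \frac{1}{90}}{211 \cdot \frac{1}{90} + \left(211 \cdot \frac{1}{90}\right)^{\frac{3}{2}}}}{15864} = \left(10454 + \frac{71 + \frac{211}{90}}{\frac{211}{90} + \left(\frac{211}{90}\right)^{\frac{3}{2}}}\right) \frac{1}{15864} = \left(10454 + \frac{1}{\frac{211}{90} + \frac{211 \sqrt{2110}}{2700}} \cdot \frac{6601}{90}\right) \frac{1}{15864} = \left(10454 + \frac{6601}{90 \left(\frac{211}{90} + \frac{211 \sqrt{2110}}{2700}\right)}\right) \frac{1}{15864} = \frac{5227}{7932} + \frac{6601}{1427760 \left(\frac{211}{90} + \frac{211 \sqrt{2110}}{2700}\right)}$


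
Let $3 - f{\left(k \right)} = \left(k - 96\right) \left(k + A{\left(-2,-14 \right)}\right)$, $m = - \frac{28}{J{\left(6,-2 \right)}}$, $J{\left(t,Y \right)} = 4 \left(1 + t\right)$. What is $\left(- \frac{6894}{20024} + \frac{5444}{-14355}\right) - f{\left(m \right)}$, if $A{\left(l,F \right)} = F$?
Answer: $\frac{208580734507}{143722260} \approx 1451.3$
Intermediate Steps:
$J{\left(t,Y \right)} = 4 + 4 t$
$m = -1$ ($m = - \frac{28}{4 + 4 \cdot 6} = - \frac{28}{4 + 24} = - \frac{28}{28} = \left(-28\right) \frac{1}{28} = -1$)
$f{\left(k \right)} = 3 - \left(-96 + k\right) \left(-14 + k\right)$ ($f{\left(k \right)} = 3 - \left(k - 96\right) \left(k - 14\right) = 3 - \left(-96 + k\right) \left(-14 + k\right)$)
$\left(- \frac{6894}{20024} + \frac{5444}{-14355}\right) - f{\left(m \right)} = \left(- \frac{6894}{20024} + \frac{5444}{-14355}\right) - \left(-1341 - \left(-1\right)^{2} + 110 \left(-1\right)\right) = \left(\left(-6894\right) \frac{1}{20024} + 5444 \left(- \frac{1}{14355}\right)\right) - \left(-1341 - 1 - 110\right) = \left(- \frac{3447}{10012} - \frac{5444}{14355}\right) - \left(-1341 - 1 - 110\right) = - \frac{103987013}{143722260} - -1452 = - \frac{103987013}{143722260} + 1452 = \frac{208580734507}{143722260}$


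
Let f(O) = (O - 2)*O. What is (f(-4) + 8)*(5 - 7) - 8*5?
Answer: -104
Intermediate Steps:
f(O) = O*(-2 + O) (f(O) = (-2 + O)*O = O*(-2 + O))
(f(-4) + 8)*(5 - 7) - 8*5 = (-4*(-2 - 4) + 8)*(5 - 7) - 8*5 = (-4*(-6) + 8)*(-2) - 40 = (24 + 8)*(-2) - 40 = 32*(-2) - 40 = -64 - 40 = -104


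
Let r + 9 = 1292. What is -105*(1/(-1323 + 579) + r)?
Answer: -33409285/248 ≈ -1.3471e+5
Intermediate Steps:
r = 1283 (r = -9 + 1292 = 1283)
-105*(1/(-1323 + 579) + r) = -105*(1/(-1323 + 579) + 1283) = -105*(1/(-744) + 1283) = -105*(-1/744 + 1283) = -105*954551/744 = -33409285/248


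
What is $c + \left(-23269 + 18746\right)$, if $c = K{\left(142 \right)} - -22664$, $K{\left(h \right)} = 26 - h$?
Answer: $18025$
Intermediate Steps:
$c = 22548$ ($c = \left(26 - 142\right) - -22664 = \left(26 - 142\right) + 22664 = -116 + 22664 = 22548$)
$c + \left(-23269 + 18746\right) = 22548 + \left(-23269 + 18746\right) = 22548 - 4523 = 18025$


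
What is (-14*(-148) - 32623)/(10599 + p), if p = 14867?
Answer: -30551/25466 ≈ -1.1997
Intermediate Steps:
(-14*(-148) - 32623)/(10599 + p) = (-14*(-148) - 32623)/(10599 + 14867) = (2072 - 32623)/25466 = -30551*1/25466 = -30551/25466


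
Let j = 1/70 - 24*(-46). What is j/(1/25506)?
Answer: 985564593/35 ≈ 2.8159e+7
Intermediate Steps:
j = 77281/70 (j = 1/70 + 1104 = 77281/70 ≈ 1104.0)
j/(1/25506) = 77281/(70*(1/25506)) = (77281/70)*25506 = 985564593/35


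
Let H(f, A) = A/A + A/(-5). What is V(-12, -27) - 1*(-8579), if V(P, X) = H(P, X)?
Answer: 42927/5 ≈ 8585.4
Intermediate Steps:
H(f, A) = 1 - A/5 (H(f, A) = 1 + A*(-⅕) = 1 - A/5)
V(P, X) = 1 - X/5
V(-12, -27) - 1*(-8579) = (1 - ⅕*(-27)) - 1*(-8579) = (1 + 27/5) + 8579 = 32/5 + 8579 = 42927/5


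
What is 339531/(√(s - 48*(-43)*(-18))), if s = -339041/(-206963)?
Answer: -339531*I*√1591286835582605/7688750335 ≈ -1761.6*I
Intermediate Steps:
s = 339041/206963 (s = -339041*(-1/206963) = 339041/206963 ≈ 1.6382)
339531/(√(s - 48*(-43)*(-18))) = 339531/(√(339041/206963 - 48*(-43)*(-18))) = 339531/(√(339041/206963 + 2064*(-18))) = 339531/(√(339041/206963 - 37152)) = 339531/(√(-7688750335/206963)) = 339531/((I*√1591286835582605/206963)) = 339531*(-I*√1591286835582605/7688750335) = -339531*I*√1591286835582605/7688750335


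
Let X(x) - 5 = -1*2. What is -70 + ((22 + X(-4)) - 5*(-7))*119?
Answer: 7070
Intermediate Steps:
X(x) = 3 (X(x) = 5 - 1*2 = 5 - 2 = 3)
-70 + ((22 + X(-4)) - 5*(-7))*119 = -70 + ((22 + 3) - 5*(-7))*119 = -70 + (25 + 35)*119 = -70 + 60*119 = -70 + 7140 = 7070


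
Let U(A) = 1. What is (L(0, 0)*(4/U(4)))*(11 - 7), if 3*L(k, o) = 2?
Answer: 32/3 ≈ 10.667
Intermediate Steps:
L(k, o) = 2/3 (L(k, o) = (1/3)*2 = 2/3)
(L(0, 0)*(4/U(4)))*(11 - 7) = (2*(4/1)/3)*(11 - 7) = (2*(4*1)/3)*4 = ((2/3)*4)*4 = (8/3)*4 = 32/3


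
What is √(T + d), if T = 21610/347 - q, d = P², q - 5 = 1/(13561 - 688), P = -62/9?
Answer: 2*√4702037432275897/13400793 ≈ 10.234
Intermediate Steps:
P = -62/9 (P = -62*⅑ = -62/9 ≈ -6.8889)
q = 64366/12873 (q = 5 + 1/(13561 - 688) = 5 + 1/12873 = 64366/12873 ≈ 5.0001)
d = 3844/81 (d = (-62/9)² = 3844/81 ≈ 47.457)
T = 255850528/4466931 (T = 21610/347 - 1*64366/12873 = 21610*(1/347) - 64366/12873 = 21610/347 - 64366/12873 = 255850528/4466931 ≈ 57.277)
√(T + d) = √(255850528/4466931 + 3844/81) = √(12631591844/120607137) = 2*√4702037432275897/13400793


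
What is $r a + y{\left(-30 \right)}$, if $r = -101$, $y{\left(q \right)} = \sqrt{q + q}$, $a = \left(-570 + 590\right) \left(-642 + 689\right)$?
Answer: $-94940 + 2 i \sqrt{15} \approx -94940.0 + 7.746 i$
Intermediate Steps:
$a = 940$ ($a = 20 \cdot 47 = 940$)
$y{\left(q \right)} = \sqrt{2} \sqrt{q}$ ($y{\left(q \right)} = \sqrt{2 q} = \sqrt{2} \sqrt{q}$)
$r a + y{\left(-30 \right)} = \left(-101\right) 940 + \sqrt{2} \sqrt{-30} = -94940 + \sqrt{2} i \sqrt{30} = -94940 + 2 i \sqrt{15}$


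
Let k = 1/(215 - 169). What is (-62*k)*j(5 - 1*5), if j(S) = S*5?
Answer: 0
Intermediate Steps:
j(S) = 5*S
k = 1/46 ≈ 0.021739
(-62*k)*j(5 - 1*5) = (-62*1/46)*(5*(5 - 1*5)) = -155*(5 - 5)/23 = -155*0/23 = -31/23*0 = 0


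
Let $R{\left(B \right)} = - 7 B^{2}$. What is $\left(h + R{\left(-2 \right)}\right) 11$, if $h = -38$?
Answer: $-726$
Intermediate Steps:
$\left(h + R{\left(-2 \right)}\right) 11 = \left(-38 - 7 \left(-2\right)^{2}\right) 11 = \left(-38 - 28\right) 11 = \left(-66\right) 11 = -726$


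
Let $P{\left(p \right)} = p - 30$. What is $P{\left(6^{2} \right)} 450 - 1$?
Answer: $2699$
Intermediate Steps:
$P{\left(p \right)} = -30 + p$ ($P{\left(p \right)} = p - 30 = -30 + p$)
$P{\left(6^{2} \right)} 450 - 1 = \left(-30 + 6^{2}\right) 450 - 1 = \left(-30 + 36\right) 450 - 1 = 6 \cdot 450 - 1 = 2700 - 1 = 2699$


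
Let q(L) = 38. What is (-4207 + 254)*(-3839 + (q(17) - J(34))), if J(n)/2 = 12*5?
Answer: 15499713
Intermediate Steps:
J(n) = 120 (J(n) = 2*(12*5) = 2*60 = 120)
(-4207 + 254)*(-3839 + (q(17) - J(34))) = (-4207 + 254)*(-3839 + (38 - 1*120)) = -3953*(-3839 + (38 - 120)) = -3953*(-3839 - 82) = -3953*(-3921) = 15499713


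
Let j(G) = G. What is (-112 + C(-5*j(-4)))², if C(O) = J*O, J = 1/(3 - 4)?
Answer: 17424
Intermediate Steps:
J = -1 (J = 1/(-1) = -1)
C(O) = -O
(-112 + C(-5*j(-4)))² = (-112 - (-5)*(-4))² = (-112 - 1*20)² = (-112 - 20)² = (-132)² = 17424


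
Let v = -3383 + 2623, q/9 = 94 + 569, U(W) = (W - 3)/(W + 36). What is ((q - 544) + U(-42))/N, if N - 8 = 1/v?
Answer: 4127180/6079 ≈ 678.92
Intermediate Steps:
U(W) = (-3 + W)/(36 + W)
q = 5967 (q = 9*(94 + 569) = 9*663 = 5967)
v = -760
N = 6079/760 (N = 8 + 1/(-760) = 8 - 1/760 = 6079/760 ≈ 7.9987)
((q - 544) + U(-42))/N = ((5967 - 544) + (-3 - 42)/(36 - 42))/(6079/760) = (5423 - 45/(-6))*(760/6079) = (5423 - ⅙*(-45))*(760/6079) = (5423 + 15/2)*(760/6079) = (10861/2)*(760/6079) = 4127180/6079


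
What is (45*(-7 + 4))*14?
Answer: -1890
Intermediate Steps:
(45*(-7 + 4))*14 = (45*(-3))*14 = -135*14 = -1890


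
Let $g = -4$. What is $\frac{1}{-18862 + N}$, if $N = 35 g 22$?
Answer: $- \frac{1}{21942} \approx -4.5575 \cdot 10^{-5}$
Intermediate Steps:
$N = -3080$ ($N = 35 \left(-4\right) 22 = \left(-140\right) 22 = -3080$)
$\frac{1}{-18862 + N} = \frac{1}{-18862 - 3080} = \frac{1}{-21942} = - \frac{1}{21942}$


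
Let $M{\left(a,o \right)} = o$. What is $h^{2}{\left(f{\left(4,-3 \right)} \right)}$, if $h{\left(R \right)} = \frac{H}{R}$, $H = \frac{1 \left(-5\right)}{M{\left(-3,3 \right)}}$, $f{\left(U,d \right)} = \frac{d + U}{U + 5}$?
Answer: $225$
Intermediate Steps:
$f{\left(U,d \right)} = \frac{U + d}{5 + U}$
$H = - \frac{5}{3}$ ($H = \frac{1 \left(-5\right)}{3} = \left(-5\right) \frac{1}{3} = - \frac{5}{3} \approx -1.6667$)
$h{\left(R \right)} = - \frac{5}{3 R}$
$h^{2}{\left(f{\left(4,-3 \right)} \right)} = \left(- \frac{5}{3 \frac{4 - 3}{5 + 4}}\right)^{2} = \left(- \frac{5}{3 \cdot \frac{1}{9} \cdot 1}\right)^{2} = \left(- \frac{5 \frac{1}{\frac{1}{9}}}{3}\right)^{2} = \left(\left(- \frac{5}{3}\right) 9\right)^{2} = \left(-15\right)^{2} = 225$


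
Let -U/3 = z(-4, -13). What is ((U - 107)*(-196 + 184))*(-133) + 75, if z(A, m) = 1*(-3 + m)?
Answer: -94089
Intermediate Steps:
z(A, m) = -3 + m
U = 48 (U = -3*(-3 - 13) = -3*(-16) = 48)
((U - 107)*(-196 + 184))*(-133) + 75 = ((48 - 107)*(-196 + 184))*(-133) + 75 = -59*(-12)*(-133) + 75 = 708*(-133) + 75 = -94164 + 75 = -94089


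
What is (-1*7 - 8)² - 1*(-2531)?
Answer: 2756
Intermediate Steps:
(-1*7 - 8)² - 1*(-2531) = (-7 - 8)² + 2531 = (-15)² + 2531 = 225 + 2531 = 2756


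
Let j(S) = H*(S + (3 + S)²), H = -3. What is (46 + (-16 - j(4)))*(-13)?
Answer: -2457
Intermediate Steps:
j(S) = -3*S - 3*(3 + S)² (j(S) = -3*(S + (3 + S)²) = -3*S - 3*(3 + S)²)
(46 + (-16 - j(4)))*(-13) = (46 + (-16 - (-3*4 - 3*(3 + 4)²)))*(-13) = (46 + (-16 - (-12 - 3*7²)))*(-13) = (46 + (-16 - (-12 - 3*49)))*(-13) = (46 + (-16 - (-12 - 147)))*(-13) = (46 + (-16 - 1*(-159)))*(-13) = (46 + (-16 + 159))*(-13) = (46 + 143)*(-13) = 189*(-13) = -2457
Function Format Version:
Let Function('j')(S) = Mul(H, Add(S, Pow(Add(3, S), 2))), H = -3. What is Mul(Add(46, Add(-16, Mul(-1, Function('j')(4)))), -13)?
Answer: -2457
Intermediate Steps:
Function('j')(S) = Add(Mul(-3, S), Mul(-3, Pow(Add(3, S), 2))) (Function('j')(S) = Mul(-3, Add(S, Pow(Add(3, S), 2))) = Add(Mul(-3, S), Mul(-3, Pow(Add(3, S), 2))))
Mul(Add(46, Add(-16, Mul(-1, Function('j')(4)))), -13) = Mul(Add(46, Add(-16, Mul(-1, Add(Mul(-3, 4), Mul(-3, Pow(Add(3, 4), 2)))))), -13) = Mul(Add(46, Add(-16, Mul(-1, Add(-12, Mul(-3, Pow(7, 2)))))), -13) = Mul(Add(46, Add(-16, Mul(-1, Add(-12, Mul(-3, 49))))), -13) = Mul(Add(46, Add(-16, Mul(-1, Add(-12, -147)))), -13) = Mul(Add(46, Add(-16, Mul(-1, -159))), -13) = Mul(Add(46, Add(-16, 159)), -13) = Mul(Add(46, 143), -13) = Mul(189, -13) = -2457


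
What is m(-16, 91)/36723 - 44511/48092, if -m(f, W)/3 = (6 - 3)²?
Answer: -545291979/588694172 ≈ -0.92627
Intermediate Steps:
m(f, W) = -27 (m(f, W) = -3*(6 - 3)² = -3*3² = -3*9 = -27)
m(-16, 91)/36723 - 44511/48092 = -27/36723 - 44511/48092 = -27*1/36723 - 44511*1/48092 = -9/12241 - 44511/48092 = -545291979/588694172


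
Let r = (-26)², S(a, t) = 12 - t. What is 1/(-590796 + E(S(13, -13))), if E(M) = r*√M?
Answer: -1/587416 ≈ -1.7024e-6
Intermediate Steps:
r = 676
E(M) = 676*√M
1/(-590796 + E(S(13, -13))) = 1/(-590796 + 676*√(12 - 1*(-13))) = 1/(-590796 + 676*√(12 + 13)) = 1/(-590796 + 676*√25) = 1/(-590796 + 676*5) = 1/(-590796 + 3380) = 1/(-587416) = -1/587416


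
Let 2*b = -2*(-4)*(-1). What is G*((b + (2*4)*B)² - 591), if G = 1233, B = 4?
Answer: 237969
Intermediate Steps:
b = -4 (b = (-2*(-4)*(-1))/2 = (8*(-1))/2 = (½)*(-8) = -4)
G*((b + (2*4)*B)² - 591) = 1233*((-4 + (2*4)*4)² - 591) = 1233*((-4 + 8*4)² - 591) = 1233*((-4 + 32)² - 591) = 1233*(28² - 591) = 1233*(784 - 591) = 1233*193 = 237969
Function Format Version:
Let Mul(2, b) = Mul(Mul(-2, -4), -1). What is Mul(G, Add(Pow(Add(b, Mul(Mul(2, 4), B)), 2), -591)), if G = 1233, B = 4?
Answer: 237969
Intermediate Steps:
b = -4 (b = Mul(Rational(1, 2), Mul(Mul(-2, -4), -1)) = Mul(Rational(1, 2), Mul(8, -1)) = Mul(Rational(1, 2), -8) = -4)
Mul(G, Add(Pow(Add(b, Mul(Mul(2, 4), B)), 2), -591)) = Mul(1233, Add(Pow(Add(-4, Mul(Mul(2, 4), 4)), 2), -591)) = Mul(1233, Add(Pow(Add(-4, Mul(8, 4)), 2), -591)) = Mul(1233, Add(Pow(Add(-4, 32), 2), -591)) = Mul(1233, Add(Pow(28, 2), -591)) = Mul(1233, Add(784, -591)) = Mul(1233, 193) = 237969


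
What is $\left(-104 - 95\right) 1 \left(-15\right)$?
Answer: $2985$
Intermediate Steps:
$\left(-104 - 95\right) 1 \left(-15\right) = \left(-199\right) \left(-15\right) = 2985$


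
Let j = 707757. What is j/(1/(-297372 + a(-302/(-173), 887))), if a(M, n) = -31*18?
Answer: -210862043010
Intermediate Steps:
a(M, n) = -558
j/(1/(-297372 + a(-302/(-173), 887))) = 707757/(1/(-297372 - 558)) = 707757/(1/(-297930)) = 707757/(-1/297930) = 707757*(-297930) = -210862043010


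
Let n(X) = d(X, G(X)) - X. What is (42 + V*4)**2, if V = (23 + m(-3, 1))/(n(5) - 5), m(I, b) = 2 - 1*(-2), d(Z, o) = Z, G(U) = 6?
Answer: 10404/25 ≈ 416.16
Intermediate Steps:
m(I, b) = 4 (m(I, b) = 2 + 2 = 4)
n(X) = 0 (n(X) = X - X = 0)
V = -27/5 (V = (23 + 4)/(0 - 5) = 27/(-5) = 27*(-1/5) = -27/5 ≈ -5.4000)
(42 + V*4)**2 = (42 - 27/5*4)**2 = (42 - 108/5)**2 = (102/5)**2 = 10404/25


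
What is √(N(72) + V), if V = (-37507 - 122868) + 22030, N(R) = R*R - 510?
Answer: I*√133671 ≈ 365.61*I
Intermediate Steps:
N(R) = -510 + R² (N(R) = R² - 510 = -510 + R²)
V = -138345 (V = -160375 + 22030 = -138345)
√(N(72) + V) = √((-510 + 72²) - 138345) = √((-510 + 5184) - 138345) = √(4674 - 138345) = √(-133671) = I*√133671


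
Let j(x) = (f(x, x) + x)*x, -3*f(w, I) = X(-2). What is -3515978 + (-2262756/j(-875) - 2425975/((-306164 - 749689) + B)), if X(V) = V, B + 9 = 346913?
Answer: -5720940480700818707/1627126573625 ≈ -3.5160e+6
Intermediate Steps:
B = 346904 (B = -9 + 346913 = 346904)
f(w, I) = ⅔ (f(w, I) = -⅓*(-2) = ⅔)
j(x) = x*(⅔ + x) (j(x) = (⅔ + x)*x = x*(⅔ + x))
-3515978 + (-2262756/j(-875) - 2425975/((-306164 - 749689) + B)) = -3515978 + (-2262756*(-3/(875*(2 + 3*(-875)))) - 2425975/((-306164 - 749689) + 346904)) = -3515978 + (-2262756*(-3/(875*(2 - 2625))) - 2425975/(-1055853 + 346904)) = -3515978 + (-2262756/((⅓)*(-875)*(-2623)) - 2425975/(-708949)) = -3515978 + (-2262756/2295125/3 - 2425975*(-1/708949)) = -3515978 + (-2262756*3/2295125 + 2425975/708949) = -3515978 + (-6788268/2295125 + 2425975/708949) = -3515978 + 755380061543/1627126573625 = -5720940480700818707/1627126573625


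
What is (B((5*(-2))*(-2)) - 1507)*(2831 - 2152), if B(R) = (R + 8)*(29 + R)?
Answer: -91665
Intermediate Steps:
B(R) = (8 + R)*(29 + R)
(B((5*(-2))*(-2)) - 1507)*(2831 - 2152) = ((232 + ((5*(-2))*(-2))**2 + 37*((5*(-2))*(-2))) - 1507)*(2831 - 2152) = ((232 + (-10*(-2))**2 + 37*(-10*(-2))) - 1507)*679 = ((232 + 20**2 + 37*20) - 1507)*679 = ((232 + 400 + 740) - 1507)*679 = (1372 - 1507)*679 = -135*679 = -91665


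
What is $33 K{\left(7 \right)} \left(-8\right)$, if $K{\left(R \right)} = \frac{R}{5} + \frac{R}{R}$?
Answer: $- \frac{3168}{5} \approx -633.6$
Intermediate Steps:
$K{\left(R \right)} = 1 + \frac{R}{5}$ ($K{\left(R \right)} = R \frac{1}{5} + 1 = \frac{R}{5} + 1 = 1 + \frac{R}{5}$)
$33 K{\left(7 \right)} \left(-8\right) = 33 \left(1 + \frac{1}{5} \cdot 7\right) \left(-8\right) = 33 \left(1 + \frac{7}{5}\right) \left(-8\right) = 33 \cdot \frac{12}{5} \left(-8\right) = \frac{396}{5} \left(-8\right) = - \frac{3168}{5}$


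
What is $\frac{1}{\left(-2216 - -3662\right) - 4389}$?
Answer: $- \frac{1}{2943} \approx -0.00033979$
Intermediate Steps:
$\frac{1}{\left(-2216 - -3662\right) - 4389} = \frac{1}{\left(-2216 + 3662\right) - 4389} = \frac{1}{1446 - 4389} = \frac{1}{-2943} = - \frac{1}{2943}$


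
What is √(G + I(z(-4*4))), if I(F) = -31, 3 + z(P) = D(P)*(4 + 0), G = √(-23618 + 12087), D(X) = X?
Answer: √(-31 + I*√11531) ≈ 6.3548 + 8.4489*I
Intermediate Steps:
G = I*√11531 (G = √(-11531) = I*√11531 ≈ 107.38*I)
z(P) = -3 + 4*P (z(P) = -3 + P*(4 + 0) = -3 + P*4 = -3 + 4*P)
√(G + I(z(-4*4))) = √(I*√11531 - 31) = √(-31 + I*√11531)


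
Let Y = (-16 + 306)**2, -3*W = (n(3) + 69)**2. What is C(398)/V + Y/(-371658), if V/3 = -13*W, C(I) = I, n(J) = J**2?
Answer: -541976443/2449597878 ≈ -0.22125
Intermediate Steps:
W = -2028 (W = -(3**2 + 69)**2/3 = -(9 + 69)**2/3 = -1/3*78**2 = -1/3*6084 = -2028)
Y = 84100 (Y = 290**2 = 84100)
V = 79092 (V = 3*(-13*(-2028)) = 3*26364 = 79092)
C(398)/V + Y/(-371658) = 398/79092 + 84100/(-371658) = 398*(1/79092) + 84100*(-1/371658) = 199/39546 - 42050/185829 = -541976443/2449597878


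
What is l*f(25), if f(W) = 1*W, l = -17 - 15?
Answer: -800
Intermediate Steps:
l = -32
f(W) = W
l*f(25) = -32*25 = -800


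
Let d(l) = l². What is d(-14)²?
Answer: 38416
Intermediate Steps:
d(-14)² = ((-14)²)² = 196² = 38416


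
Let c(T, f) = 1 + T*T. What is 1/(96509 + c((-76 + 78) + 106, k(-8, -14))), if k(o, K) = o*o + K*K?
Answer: 1/108174 ≈ 9.2444e-6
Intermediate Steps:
k(o, K) = K² + o² (k(o, K) = o² + K² = K² + o²)
c(T, f) = 1 + T²
1/(96509 + c((-76 + 78) + 106, k(-8, -14))) = 1/(96509 + (1 + ((-76 + 78) + 106)²)) = 1/(96509 + (1 + (2 + 106)²)) = 1/(96509 + (1 + 108²)) = 1/(96509 + (1 + 11664)) = 1/(96509 + 11665) = 1/108174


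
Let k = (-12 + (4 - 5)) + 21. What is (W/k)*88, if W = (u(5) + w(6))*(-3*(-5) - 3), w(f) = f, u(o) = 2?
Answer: 1056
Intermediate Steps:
k = 8 (k = (-12 - 1) + 21 = -13 + 21 = 8)
W = 96 (W = (2 + 6)*(-3*(-5) - 3) = 8*(15 - 3) = 8*12 = 96)
(W/k)*88 = (96/8)*88 = (96*(⅛))*88 = 12*88 = 1056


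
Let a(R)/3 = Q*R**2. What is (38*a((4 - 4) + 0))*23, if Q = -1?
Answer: 0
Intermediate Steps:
a(R) = -3*R**2 (a(R) = 3*(-R**2) = -3*R**2)
(38*a((4 - 4) + 0))*23 = (38*(-3*((4 - 4) + 0)**2))*23 = (38*(-3*(0 + 0)**2))*23 = (38*(-3*0**2))*23 = (38*(-3*0))*23 = (38*0)*23 = 0*23 = 0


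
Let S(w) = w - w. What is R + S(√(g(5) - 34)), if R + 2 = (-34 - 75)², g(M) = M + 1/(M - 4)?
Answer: 11879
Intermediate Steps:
g(M) = M + 1/(-4 + M)
R = 11879 (R = -2 + (-34 - 75)² = -2 + (-109)² = -2 + 11881 = 11879)
S(w) = 0
R + S(√(g(5) - 34)) = 11879 + 0 = 11879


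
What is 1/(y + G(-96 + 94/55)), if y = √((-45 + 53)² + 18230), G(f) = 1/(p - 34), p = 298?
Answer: -264/1275018623 + 69696*√18294/1275018623 ≈ 0.0073932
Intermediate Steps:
G(f) = 1/264 (G(f) = 1/(298 - 34) = 1/264)
y = √18294 (y = √(8² + 18230) = √(64 + 18230) = √18294 ≈ 135.26)
1/(y + G(-96 + 94/55)) = 1/(√18294 + 1/264) = 1/(1/264 + √18294)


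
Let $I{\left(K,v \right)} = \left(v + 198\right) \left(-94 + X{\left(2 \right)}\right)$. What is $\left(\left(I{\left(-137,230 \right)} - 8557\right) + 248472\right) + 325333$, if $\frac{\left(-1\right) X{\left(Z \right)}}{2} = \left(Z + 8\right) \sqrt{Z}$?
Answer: $525016 - 8560 \sqrt{2} \approx 5.1291 \cdot 10^{5}$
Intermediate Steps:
$X{\left(Z \right)} = - 2 \sqrt{Z} \left(8 + Z\right)$ ($X{\left(Z \right)} = - 2 \left(Z + 8\right) \sqrt{Z} = - 2 \left(8 + Z\right) \sqrt{Z} = - 2 \sqrt{Z} \left(8 + Z\right)$)
$I{\left(K,v \right)} = \left(-94 - 20 \sqrt{2}\right) \left(198 + v\right)$ ($I{\left(K,v \right)} = \left(v + 198\right) \left(-94 + 2 \sqrt{2} \left(-8 - 2\right)\right) = \left(198 + v\right) \left(-94 + 2 \sqrt{2} \left(-8 - 2\right)\right) = \left(198 + v\right) \left(-94 + 2 \sqrt{2} \left(-10\right)\right) = \left(198 + v\right) \left(-94 - 20 \sqrt{2}\right) = \left(-94 - 20 \sqrt{2}\right) \left(198 + v\right)$)
$\left(\left(I{\left(-137,230 \right)} - 8557\right) + 248472\right) + 325333 = \left(\left(\left(-18612 - 3960 \sqrt{2} - 21620 - 4600 \sqrt{2}\right) - 8557\right) + 248472\right) + 325333 = \left(\left(\left(-40232 - 8560 \sqrt{2}\right) - 8557\right) + 248472\right) + 325333 = \left(\left(-48789 - 8560 \sqrt{2}\right) + 248472\right) + 325333 = \left(199683 - 8560 \sqrt{2}\right) + 325333 = 525016 - 8560 \sqrt{2}$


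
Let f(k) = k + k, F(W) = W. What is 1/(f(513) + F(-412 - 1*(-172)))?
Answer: 1/786 ≈ 0.0012723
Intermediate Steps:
f(k) = 2*k
1/(f(513) + F(-412 - 1*(-172))) = 1/(2*513 + (-412 - 1*(-172))) = 1/(1026 + (-412 + 172)) = 1/(1026 - 240) = 1/786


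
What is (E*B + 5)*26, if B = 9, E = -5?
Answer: -1040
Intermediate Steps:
(E*B + 5)*26 = (-5*9 + 5)*26 = (-45 + 5)*26 = -40*26 = -1040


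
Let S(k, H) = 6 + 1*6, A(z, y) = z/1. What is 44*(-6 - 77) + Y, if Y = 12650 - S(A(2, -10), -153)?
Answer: 8986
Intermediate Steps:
A(z, y) = z (A(z, y) = z*1 = z)
S(k, H) = 12 (S(k, H) = 6 + 6 = 12)
Y = 12638 (Y = 12650 - 1*12 = 12650 - 12 = 12638)
44*(-6 - 77) + Y = 44*(-6 - 77) + 12638 = 44*(-83) + 12638 = -3652 + 12638 = 8986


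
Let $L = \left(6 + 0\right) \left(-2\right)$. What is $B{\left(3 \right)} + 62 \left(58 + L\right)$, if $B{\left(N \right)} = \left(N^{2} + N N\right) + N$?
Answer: $2873$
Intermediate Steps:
$L = -12$ ($L = 6 \left(-2\right) = -12$)
$B{\left(N \right)} = N + 2 N^{2}$ ($B{\left(N \right)} = \left(N^{2} + N^{2}\right) + N = 2 N^{2} + N = N + 2 N^{2}$)
$B{\left(3 \right)} + 62 \left(58 + L\right) = 3 \left(1 + 2 \cdot 3\right) + 62 \left(58 - 12\right) = 3 \left(1 + 6\right) + 62 \cdot 46 = 3 \cdot 7 + 2852 = 21 + 2852 = 2873$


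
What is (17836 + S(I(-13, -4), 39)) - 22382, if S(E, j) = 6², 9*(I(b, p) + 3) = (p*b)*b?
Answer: -4510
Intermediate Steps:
I(b, p) = -3 + p*b²/9 (I(b, p) = -3 + ((p*b)*b)/9 = -3 + ((b*p)*b)/9 = -3 + (p*b²)/9 = -3 + p*b²/9)
S(E, j) = 36
(17836 + S(I(-13, -4), 39)) - 22382 = (17836 + 36) - 22382 = 17872 - 22382 = -4510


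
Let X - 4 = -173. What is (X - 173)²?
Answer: 116964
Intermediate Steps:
X = -169 (X = 4 - 173 = -169)
(X - 173)² = (-169 - 173)² = (-342)² = 116964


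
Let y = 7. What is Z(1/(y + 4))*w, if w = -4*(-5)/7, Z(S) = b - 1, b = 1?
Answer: 0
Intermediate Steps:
Z(S) = 0 (Z(S) = 1 - 1 = 0)
w = 20/7 (w = 20*(⅐) = 20/7 ≈ 2.8571)
Z(1/(y + 4))*w = 0*(20/7) = 0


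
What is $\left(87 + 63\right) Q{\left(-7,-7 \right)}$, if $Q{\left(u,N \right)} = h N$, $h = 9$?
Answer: $-9450$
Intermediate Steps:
$Q{\left(u,N \right)} = 9 N$
$\left(87 + 63\right) Q{\left(-7,-7 \right)} = \left(87 + 63\right) 9 \left(-7\right) = 150 \left(-63\right) = -9450$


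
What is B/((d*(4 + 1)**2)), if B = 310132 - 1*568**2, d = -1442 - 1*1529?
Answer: 12492/74275 ≈ 0.16819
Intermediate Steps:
d = -2971 (d = -1442 - 1529 = -2971)
B = -12492 (B = 310132 - 1*322624 = 310132 - 322624 = -12492)
B/((d*(4 + 1)**2)) = -12492*(-1/(2971*(4 + 1)**2)) = -12492/((-2971*5**2)) = -12492/((-2971*25)) = -12492/(-74275) = -12492*(-1/74275) = 12492/74275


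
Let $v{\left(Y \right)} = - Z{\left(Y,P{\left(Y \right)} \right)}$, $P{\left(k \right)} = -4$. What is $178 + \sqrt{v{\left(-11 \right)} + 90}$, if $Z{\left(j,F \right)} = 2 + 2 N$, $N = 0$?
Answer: $178 + 2 \sqrt{22} \approx 187.38$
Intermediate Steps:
$Z{\left(j,F \right)} = 2$ ($Z{\left(j,F \right)} = 2 + 2 \cdot 0 = 2 + 0 = 2$)
$v{\left(Y \right)} = -2$ ($v{\left(Y \right)} = \left(-1\right) 2 = -2$)
$178 + \sqrt{v{\left(-11 \right)} + 90} = 178 + \sqrt{-2 + 90} = 178 + \sqrt{88} = 178 + 2 \sqrt{22}$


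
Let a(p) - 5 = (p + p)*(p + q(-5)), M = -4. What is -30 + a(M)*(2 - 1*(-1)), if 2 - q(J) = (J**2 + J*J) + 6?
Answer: 1377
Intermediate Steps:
q(J) = -4 - 2*J**2 (q(J) = 2 - ((J**2 + J*J) + 6) = 2 - ((J**2 + J**2) + 6) = 2 - (2*J**2 + 6) = 2 - (6 + 2*J**2) = 2 + (-6 - 2*J**2) = -4 - 2*J**2)
a(p) = 5 + 2*p*(-54 + p) (a(p) = 5 + (p + p)*(p + (-4 - 2*(-5)**2)) = 5 + (2*p)*(p + (-4 - 2*25)) = 5 + (2*p)*(p + (-4 - 50)) = 5 + (2*p)*(p - 54) = 5 + (2*p)*(-54 + p) = 5 + 2*p*(-54 + p))
-30 + a(M)*(2 - 1*(-1)) = -30 + (5 - 108*(-4) + 2*(-4)**2)*(2 - 1*(-1)) = -30 + (5 + 432 + 2*16)*(2 + 1) = -30 + (5 + 432 + 32)*3 = -30 + 469*3 = -30 + 1407 = 1377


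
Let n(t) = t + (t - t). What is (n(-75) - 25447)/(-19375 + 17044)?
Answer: 3646/333 ≈ 10.949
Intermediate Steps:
n(t) = t (n(t) = t + 0 = t)
(n(-75) - 25447)/(-19375 + 17044) = (-75 - 25447)/(-19375 + 17044) = -25522/(-2331) = -25522*(-1/2331) = 3646/333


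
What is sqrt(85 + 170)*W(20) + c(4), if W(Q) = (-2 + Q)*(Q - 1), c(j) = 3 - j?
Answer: -1 + 342*sqrt(255) ≈ 5460.3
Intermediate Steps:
W(Q) = (-1 + Q)*(-2 + Q) (W(Q) = (-2 + Q)*(-1 + Q) = (-1 + Q)*(-2 + Q))
sqrt(85 + 170)*W(20) + c(4) = sqrt(85 + 170)*(2 + 20**2 - 3*20) + (3 - 1*4) = sqrt(255)*(2 + 400 - 60) + (3 - 4) = sqrt(255)*342 - 1 = 342*sqrt(255) - 1 = -1 + 342*sqrt(255)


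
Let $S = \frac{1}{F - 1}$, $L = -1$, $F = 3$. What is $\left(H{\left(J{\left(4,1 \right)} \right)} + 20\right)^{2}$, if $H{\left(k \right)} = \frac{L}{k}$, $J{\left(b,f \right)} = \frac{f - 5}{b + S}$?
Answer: $\frac{28561}{64} \approx 446.27$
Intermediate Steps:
$S = \frac{1}{2}$ ($S = \frac{1}{3 - 1} = \frac{1}{2} \approx 0.5$)
$J{\left(b,f \right)} = \frac{-5 + f}{\frac{1}{2} + b}$ ($J{\left(b,f \right)} = \frac{f - 5}{b + \frac{1}{2}} = \frac{-5 + f}{\frac{1}{2} + b}$)
$H{\left(k \right)} = - \frac{1}{k}$
$\left(H{\left(J{\left(4,1 \right)} \right)} + 20\right)^{2} = \left(- \frac{1}{2 \frac{1}{1 + 2 \cdot 4} \left(-5 + 1\right)} + 20\right)^{2} = \left(- \frac{1}{2 \frac{1}{1 + 8} \left(-4\right)} + 20\right)^{2} = \left(- \frac{1}{2 \cdot \frac{1}{9} \left(-4\right)} + 20\right)^{2} = \left(- \frac{1}{- \frac{8}{9}} + 20\right)^{2} = \left(\left(-1\right) \left(- \frac{9}{8}\right) + 20\right)^{2} = \left(\frac{9}{8} + 20\right)^{2} = \left(\frac{169}{8}\right)^{2} = \frac{28561}{64}$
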